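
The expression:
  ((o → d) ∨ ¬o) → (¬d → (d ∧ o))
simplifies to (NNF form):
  d ∨ o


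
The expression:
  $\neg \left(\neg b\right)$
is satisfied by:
  {b: True}


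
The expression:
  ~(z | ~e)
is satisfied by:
  {e: True, z: False}


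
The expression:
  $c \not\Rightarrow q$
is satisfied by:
  {c: True, q: False}


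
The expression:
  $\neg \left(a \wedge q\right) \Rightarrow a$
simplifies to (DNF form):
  $a$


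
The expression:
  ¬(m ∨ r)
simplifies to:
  ¬m ∧ ¬r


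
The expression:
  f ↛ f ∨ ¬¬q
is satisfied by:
  {q: True}


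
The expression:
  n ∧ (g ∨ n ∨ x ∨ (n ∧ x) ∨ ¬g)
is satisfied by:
  {n: True}


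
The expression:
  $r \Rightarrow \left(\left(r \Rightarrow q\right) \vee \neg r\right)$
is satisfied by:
  {q: True, r: False}
  {r: False, q: False}
  {r: True, q: True}


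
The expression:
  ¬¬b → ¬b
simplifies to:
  ¬b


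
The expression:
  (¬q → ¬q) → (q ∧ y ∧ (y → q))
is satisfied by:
  {y: True, q: True}


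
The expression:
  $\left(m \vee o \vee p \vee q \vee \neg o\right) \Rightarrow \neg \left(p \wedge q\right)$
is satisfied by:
  {p: False, q: False}
  {q: True, p: False}
  {p: True, q: False}


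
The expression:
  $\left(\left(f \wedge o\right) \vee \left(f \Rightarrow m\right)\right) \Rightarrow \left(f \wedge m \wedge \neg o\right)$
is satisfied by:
  {f: True, o: False}


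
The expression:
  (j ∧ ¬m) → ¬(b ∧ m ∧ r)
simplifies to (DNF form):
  True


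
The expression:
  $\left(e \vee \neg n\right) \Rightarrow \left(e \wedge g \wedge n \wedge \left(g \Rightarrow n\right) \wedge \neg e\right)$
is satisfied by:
  {n: True, e: False}


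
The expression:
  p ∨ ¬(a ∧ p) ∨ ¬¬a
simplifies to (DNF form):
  True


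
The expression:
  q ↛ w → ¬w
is always true.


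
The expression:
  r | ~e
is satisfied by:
  {r: True, e: False}
  {e: False, r: False}
  {e: True, r: True}


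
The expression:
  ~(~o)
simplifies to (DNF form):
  o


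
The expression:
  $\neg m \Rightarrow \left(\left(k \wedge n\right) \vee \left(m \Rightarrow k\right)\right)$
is always true.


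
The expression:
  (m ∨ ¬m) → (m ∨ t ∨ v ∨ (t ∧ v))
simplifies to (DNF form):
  m ∨ t ∨ v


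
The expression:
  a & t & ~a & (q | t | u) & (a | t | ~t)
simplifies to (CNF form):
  False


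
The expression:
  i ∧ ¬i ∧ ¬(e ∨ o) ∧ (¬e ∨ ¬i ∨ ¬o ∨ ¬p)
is never true.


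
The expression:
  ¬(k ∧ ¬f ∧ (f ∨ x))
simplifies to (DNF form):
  f ∨ ¬k ∨ ¬x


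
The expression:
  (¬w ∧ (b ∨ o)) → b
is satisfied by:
  {b: True, w: True, o: False}
  {b: True, w: False, o: False}
  {w: True, b: False, o: False}
  {b: False, w: False, o: False}
  {b: True, o: True, w: True}
  {b: True, o: True, w: False}
  {o: True, w: True, b: False}


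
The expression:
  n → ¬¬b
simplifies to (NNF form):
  b ∨ ¬n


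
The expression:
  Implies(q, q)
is always true.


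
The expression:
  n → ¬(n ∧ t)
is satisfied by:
  {t: False, n: False}
  {n: True, t: False}
  {t: True, n: False}


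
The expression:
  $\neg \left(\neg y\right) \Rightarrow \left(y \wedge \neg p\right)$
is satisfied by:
  {p: False, y: False}
  {y: True, p: False}
  {p: True, y: False}


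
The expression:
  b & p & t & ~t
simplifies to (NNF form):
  False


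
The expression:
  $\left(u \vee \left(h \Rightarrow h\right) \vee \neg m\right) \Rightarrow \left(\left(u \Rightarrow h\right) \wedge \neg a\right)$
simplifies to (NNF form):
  $\neg a \wedge \left(h \vee \neg u\right)$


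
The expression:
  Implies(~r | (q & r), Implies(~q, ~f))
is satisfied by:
  {r: True, q: True, f: False}
  {r: True, q: False, f: False}
  {q: True, r: False, f: False}
  {r: False, q: False, f: False}
  {f: True, r: True, q: True}
  {f: True, r: True, q: False}
  {f: True, q: True, r: False}


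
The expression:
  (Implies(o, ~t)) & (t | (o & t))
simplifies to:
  t & ~o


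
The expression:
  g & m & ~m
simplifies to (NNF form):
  False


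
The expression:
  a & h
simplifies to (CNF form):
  a & h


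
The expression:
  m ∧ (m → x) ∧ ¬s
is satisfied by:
  {m: True, x: True, s: False}


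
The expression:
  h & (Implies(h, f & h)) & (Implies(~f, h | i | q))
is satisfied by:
  {h: True, f: True}


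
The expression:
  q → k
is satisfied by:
  {k: True, q: False}
  {q: False, k: False}
  {q: True, k: True}


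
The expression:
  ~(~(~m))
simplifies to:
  ~m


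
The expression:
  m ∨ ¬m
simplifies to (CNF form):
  True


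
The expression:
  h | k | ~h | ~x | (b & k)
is always true.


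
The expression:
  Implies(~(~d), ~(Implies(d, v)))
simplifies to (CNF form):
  ~d | ~v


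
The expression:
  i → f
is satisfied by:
  {f: True, i: False}
  {i: False, f: False}
  {i: True, f: True}


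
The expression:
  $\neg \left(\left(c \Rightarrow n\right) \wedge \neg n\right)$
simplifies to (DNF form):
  $c \vee n$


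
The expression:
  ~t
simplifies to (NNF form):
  ~t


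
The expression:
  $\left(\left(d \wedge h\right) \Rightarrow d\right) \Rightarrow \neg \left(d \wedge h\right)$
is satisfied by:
  {h: False, d: False}
  {d: True, h: False}
  {h: True, d: False}


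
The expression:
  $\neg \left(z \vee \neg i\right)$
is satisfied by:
  {i: True, z: False}


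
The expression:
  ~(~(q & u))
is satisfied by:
  {u: True, q: True}


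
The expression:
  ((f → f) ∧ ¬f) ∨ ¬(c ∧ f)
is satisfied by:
  {c: False, f: False}
  {f: True, c: False}
  {c: True, f: False}


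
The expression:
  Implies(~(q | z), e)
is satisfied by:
  {q: True, z: True, e: True}
  {q: True, z: True, e: False}
  {q: True, e: True, z: False}
  {q: True, e: False, z: False}
  {z: True, e: True, q: False}
  {z: True, e: False, q: False}
  {e: True, z: False, q: False}


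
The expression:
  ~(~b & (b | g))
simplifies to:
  b | ~g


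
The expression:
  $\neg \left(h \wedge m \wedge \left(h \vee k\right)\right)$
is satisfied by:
  {h: False, m: False}
  {m: True, h: False}
  {h: True, m: False}


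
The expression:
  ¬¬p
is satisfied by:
  {p: True}


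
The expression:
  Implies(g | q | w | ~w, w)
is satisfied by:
  {w: True}


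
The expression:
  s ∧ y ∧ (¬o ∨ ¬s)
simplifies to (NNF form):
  s ∧ y ∧ ¬o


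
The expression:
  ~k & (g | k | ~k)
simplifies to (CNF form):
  ~k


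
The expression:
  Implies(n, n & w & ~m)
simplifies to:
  ~n | (w & ~m)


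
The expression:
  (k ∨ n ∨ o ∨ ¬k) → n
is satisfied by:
  {n: True}


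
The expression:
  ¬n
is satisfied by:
  {n: False}


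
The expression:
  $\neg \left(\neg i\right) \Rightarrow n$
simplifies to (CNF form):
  $n \vee \neg i$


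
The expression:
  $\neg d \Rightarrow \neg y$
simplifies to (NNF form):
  $d \vee \neg y$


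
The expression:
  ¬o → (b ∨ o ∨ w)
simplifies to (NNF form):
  b ∨ o ∨ w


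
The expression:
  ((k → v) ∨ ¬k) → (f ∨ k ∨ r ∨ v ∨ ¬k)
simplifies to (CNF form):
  True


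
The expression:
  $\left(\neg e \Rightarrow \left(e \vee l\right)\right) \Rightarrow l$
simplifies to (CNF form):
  $l \vee \neg e$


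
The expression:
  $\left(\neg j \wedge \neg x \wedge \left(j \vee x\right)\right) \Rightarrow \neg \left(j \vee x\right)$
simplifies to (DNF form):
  $\text{True}$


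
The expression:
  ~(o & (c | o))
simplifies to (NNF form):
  ~o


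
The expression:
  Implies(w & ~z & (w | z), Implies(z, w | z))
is always true.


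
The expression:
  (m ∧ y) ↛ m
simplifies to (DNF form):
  False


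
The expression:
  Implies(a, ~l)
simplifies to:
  ~a | ~l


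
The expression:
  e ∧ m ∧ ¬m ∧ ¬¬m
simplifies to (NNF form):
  False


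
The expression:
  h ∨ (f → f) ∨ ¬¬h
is always true.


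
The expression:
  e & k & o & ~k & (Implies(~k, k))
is never true.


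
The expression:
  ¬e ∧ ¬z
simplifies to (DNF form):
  ¬e ∧ ¬z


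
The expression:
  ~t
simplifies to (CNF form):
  ~t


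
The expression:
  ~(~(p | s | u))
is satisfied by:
  {s: True, u: True, p: True}
  {s: True, u: True, p: False}
  {s: True, p: True, u: False}
  {s: True, p: False, u: False}
  {u: True, p: True, s: False}
  {u: True, p: False, s: False}
  {p: True, u: False, s: False}


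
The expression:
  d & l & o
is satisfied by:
  {d: True, o: True, l: True}


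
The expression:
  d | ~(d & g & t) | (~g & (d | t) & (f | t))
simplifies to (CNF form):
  True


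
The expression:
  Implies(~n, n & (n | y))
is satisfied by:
  {n: True}


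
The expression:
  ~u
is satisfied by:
  {u: False}


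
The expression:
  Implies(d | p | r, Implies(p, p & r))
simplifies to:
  r | ~p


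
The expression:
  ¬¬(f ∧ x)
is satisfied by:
  {x: True, f: True}


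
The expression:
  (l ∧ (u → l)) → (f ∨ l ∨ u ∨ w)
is always true.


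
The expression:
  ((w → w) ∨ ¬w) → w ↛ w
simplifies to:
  False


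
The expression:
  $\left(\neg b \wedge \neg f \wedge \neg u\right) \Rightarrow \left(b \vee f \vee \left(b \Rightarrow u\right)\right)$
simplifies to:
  $\text{True}$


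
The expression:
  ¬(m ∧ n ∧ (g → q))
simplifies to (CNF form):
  (g ∨ ¬m ∨ ¬n) ∧ (¬m ∨ ¬n ∨ ¬q)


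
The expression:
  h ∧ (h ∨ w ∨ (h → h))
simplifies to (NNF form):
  h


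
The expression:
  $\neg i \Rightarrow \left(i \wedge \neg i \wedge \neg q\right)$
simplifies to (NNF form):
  $i$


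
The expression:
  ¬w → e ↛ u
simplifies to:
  w ∨ (e ∧ ¬u)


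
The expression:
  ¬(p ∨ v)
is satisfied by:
  {v: False, p: False}


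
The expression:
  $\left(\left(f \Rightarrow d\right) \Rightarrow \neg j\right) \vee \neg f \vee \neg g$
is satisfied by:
  {g: False, d: False, j: False, f: False}
  {f: True, g: False, d: False, j: False}
  {j: True, g: False, d: False, f: False}
  {f: True, j: True, g: False, d: False}
  {d: True, f: False, g: False, j: False}
  {f: True, d: True, g: False, j: False}
  {j: True, d: True, f: False, g: False}
  {f: True, j: True, d: True, g: False}
  {g: True, j: False, d: False, f: False}
  {f: True, g: True, j: False, d: False}
  {j: True, g: True, f: False, d: False}
  {f: True, j: True, g: True, d: False}
  {d: True, g: True, j: False, f: False}
  {f: True, d: True, g: True, j: False}
  {j: True, d: True, g: True, f: False}


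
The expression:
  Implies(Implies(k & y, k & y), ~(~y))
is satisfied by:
  {y: True}


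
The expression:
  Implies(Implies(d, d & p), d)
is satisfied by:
  {d: True}


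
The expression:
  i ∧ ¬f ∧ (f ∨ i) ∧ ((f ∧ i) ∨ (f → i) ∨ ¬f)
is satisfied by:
  {i: True, f: False}


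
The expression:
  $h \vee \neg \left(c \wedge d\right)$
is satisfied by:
  {h: True, c: False, d: False}
  {c: False, d: False, h: False}
  {h: True, d: True, c: False}
  {d: True, c: False, h: False}
  {h: True, c: True, d: False}
  {c: True, h: False, d: False}
  {h: True, d: True, c: True}


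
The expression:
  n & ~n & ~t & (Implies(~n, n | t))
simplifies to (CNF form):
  False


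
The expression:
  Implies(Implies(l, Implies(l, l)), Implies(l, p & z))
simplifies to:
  ~l | (p & z)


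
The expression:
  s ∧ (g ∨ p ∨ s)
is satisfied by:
  {s: True}


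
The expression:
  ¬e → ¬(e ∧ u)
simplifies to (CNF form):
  True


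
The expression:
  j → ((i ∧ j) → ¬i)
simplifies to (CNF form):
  ¬i ∨ ¬j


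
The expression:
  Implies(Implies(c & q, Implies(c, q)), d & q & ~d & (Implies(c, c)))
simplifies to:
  False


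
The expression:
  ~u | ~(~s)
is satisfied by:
  {s: True, u: False}
  {u: False, s: False}
  {u: True, s: True}


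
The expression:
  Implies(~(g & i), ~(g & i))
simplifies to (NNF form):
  True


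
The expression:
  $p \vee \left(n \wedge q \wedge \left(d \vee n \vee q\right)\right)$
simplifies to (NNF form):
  $p \vee \left(n \wedge q\right)$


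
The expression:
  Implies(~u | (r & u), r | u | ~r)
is always true.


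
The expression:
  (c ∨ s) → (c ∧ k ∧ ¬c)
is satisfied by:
  {c: False, s: False}


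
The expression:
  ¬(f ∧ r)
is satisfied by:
  {r: False, f: False}
  {f: True, r: False}
  {r: True, f: False}


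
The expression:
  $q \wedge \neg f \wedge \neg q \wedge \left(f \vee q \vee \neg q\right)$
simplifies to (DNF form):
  $\text{False}$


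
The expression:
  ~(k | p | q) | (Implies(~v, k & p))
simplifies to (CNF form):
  (k | v | ~k) & (k | v | ~p) & (k | v | ~q) & (p | v | ~k) & (p | v | ~p) & (p | v | ~q)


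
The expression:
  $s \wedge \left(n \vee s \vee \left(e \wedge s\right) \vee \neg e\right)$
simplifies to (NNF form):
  $s$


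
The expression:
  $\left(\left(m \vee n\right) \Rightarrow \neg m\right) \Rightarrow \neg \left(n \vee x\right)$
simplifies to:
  $m \vee \left(\neg n \wedge \neg x\right)$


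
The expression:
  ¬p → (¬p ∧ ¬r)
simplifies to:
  p ∨ ¬r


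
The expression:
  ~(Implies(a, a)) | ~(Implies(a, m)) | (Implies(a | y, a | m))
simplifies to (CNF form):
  a | m | ~y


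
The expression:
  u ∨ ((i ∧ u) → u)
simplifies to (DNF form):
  True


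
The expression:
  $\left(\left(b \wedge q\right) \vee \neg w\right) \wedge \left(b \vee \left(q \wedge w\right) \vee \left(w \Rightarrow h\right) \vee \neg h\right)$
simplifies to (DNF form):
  $\left(b \wedge q\right) \vee \neg w$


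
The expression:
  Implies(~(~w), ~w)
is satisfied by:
  {w: False}


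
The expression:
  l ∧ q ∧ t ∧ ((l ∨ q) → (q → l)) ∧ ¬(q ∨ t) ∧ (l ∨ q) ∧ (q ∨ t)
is never true.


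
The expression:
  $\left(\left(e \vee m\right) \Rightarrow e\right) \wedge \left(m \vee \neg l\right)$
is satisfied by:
  {e: True, l: False, m: False}
  {l: False, m: False, e: False}
  {e: True, m: True, l: False}
  {e: True, m: True, l: True}


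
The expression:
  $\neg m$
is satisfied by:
  {m: False}


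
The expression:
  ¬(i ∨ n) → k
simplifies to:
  i ∨ k ∨ n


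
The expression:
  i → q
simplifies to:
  q ∨ ¬i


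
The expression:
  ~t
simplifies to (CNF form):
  ~t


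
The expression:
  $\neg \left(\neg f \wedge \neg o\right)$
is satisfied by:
  {o: True, f: True}
  {o: True, f: False}
  {f: True, o: False}


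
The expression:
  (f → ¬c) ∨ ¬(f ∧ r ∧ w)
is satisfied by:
  {w: False, c: False, r: False, f: False}
  {f: True, w: False, c: False, r: False}
  {r: True, w: False, c: False, f: False}
  {f: True, r: True, w: False, c: False}
  {c: True, f: False, w: False, r: False}
  {f: True, c: True, w: False, r: False}
  {r: True, c: True, f: False, w: False}
  {f: True, r: True, c: True, w: False}
  {w: True, r: False, c: False, f: False}
  {f: True, w: True, r: False, c: False}
  {r: True, w: True, f: False, c: False}
  {f: True, r: True, w: True, c: False}
  {c: True, w: True, r: False, f: False}
  {f: True, c: True, w: True, r: False}
  {r: True, c: True, w: True, f: False}


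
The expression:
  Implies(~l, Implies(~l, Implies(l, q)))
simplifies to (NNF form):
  True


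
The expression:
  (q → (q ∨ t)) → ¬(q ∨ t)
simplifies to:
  ¬q ∧ ¬t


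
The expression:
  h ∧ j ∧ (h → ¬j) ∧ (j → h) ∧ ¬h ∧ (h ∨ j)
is never true.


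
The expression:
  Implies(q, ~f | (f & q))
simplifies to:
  True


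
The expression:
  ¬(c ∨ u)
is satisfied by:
  {u: False, c: False}


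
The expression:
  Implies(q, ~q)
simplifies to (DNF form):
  ~q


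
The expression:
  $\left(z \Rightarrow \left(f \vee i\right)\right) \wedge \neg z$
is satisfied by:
  {z: False}


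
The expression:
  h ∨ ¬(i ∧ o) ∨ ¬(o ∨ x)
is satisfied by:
  {h: True, o: False, i: False}
  {h: False, o: False, i: False}
  {i: True, h: True, o: False}
  {i: True, h: False, o: False}
  {o: True, h: True, i: False}
  {o: True, h: False, i: False}
  {o: True, i: True, h: True}


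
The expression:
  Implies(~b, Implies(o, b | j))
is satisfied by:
  {b: True, j: True, o: False}
  {b: True, j: False, o: False}
  {j: True, b: False, o: False}
  {b: False, j: False, o: False}
  {b: True, o: True, j: True}
  {b: True, o: True, j: False}
  {o: True, j: True, b: False}


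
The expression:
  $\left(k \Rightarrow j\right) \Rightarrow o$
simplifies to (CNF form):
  $\left(k \vee o\right) \wedge \left(o \vee \neg j\right)$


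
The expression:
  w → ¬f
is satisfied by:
  {w: False, f: False}
  {f: True, w: False}
  {w: True, f: False}


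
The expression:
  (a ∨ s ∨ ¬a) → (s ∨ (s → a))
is always true.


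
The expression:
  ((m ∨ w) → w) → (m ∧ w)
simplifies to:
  m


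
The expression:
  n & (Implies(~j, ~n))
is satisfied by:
  {j: True, n: True}


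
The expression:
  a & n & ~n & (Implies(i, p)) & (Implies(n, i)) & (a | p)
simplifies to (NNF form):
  False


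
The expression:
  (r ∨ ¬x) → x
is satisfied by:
  {x: True}


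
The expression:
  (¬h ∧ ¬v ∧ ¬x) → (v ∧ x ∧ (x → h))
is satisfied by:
  {x: True, v: True, h: True}
  {x: True, v: True, h: False}
  {x: True, h: True, v: False}
  {x: True, h: False, v: False}
  {v: True, h: True, x: False}
  {v: True, h: False, x: False}
  {h: True, v: False, x: False}


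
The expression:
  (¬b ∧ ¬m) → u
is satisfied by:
  {b: True, m: True, u: True}
  {b: True, m: True, u: False}
  {b: True, u: True, m: False}
  {b: True, u: False, m: False}
  {m: True, u: True, b: False}
  {m: True, u: False, b: False}
  {u: True, m: False, b: False}


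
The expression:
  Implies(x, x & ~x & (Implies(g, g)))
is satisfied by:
  {x: False}


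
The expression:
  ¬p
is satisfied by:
  {p: False}


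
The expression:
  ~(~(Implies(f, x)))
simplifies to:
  x | ~f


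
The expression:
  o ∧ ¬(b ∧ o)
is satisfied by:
  {o: True, b: False}


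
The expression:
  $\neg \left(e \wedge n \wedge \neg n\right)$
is always true.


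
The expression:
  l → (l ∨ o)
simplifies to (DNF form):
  True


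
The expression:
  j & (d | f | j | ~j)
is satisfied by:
  {j: True}


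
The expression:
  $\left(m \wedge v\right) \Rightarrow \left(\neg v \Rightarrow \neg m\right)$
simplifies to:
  $\text{True}$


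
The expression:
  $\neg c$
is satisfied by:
  {c: False}


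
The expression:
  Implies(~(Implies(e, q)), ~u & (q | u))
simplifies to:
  q | ~e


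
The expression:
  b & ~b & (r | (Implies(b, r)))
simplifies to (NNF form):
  False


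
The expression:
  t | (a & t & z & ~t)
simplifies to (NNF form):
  t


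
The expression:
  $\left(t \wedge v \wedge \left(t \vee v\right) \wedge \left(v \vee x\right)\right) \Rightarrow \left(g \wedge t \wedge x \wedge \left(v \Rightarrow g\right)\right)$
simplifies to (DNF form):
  $\left(g \wedge x\right) \vee \neg t \vee \neg v$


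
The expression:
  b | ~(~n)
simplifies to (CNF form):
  b | n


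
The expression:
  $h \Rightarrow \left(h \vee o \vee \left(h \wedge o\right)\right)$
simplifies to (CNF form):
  $\text{True}$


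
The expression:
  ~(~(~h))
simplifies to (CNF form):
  ~h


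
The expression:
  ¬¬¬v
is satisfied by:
  {v: False}


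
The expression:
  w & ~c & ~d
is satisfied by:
  {w: True, d: False, c: False}


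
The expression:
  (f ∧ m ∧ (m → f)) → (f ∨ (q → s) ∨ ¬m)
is always true.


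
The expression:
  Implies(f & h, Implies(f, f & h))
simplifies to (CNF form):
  True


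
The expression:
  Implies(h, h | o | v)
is always true.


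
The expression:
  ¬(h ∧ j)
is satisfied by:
  {h: False, j: False}
  {j: True, h: False}
  {h: True, j: False}


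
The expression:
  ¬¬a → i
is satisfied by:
  {i: True, a: False}
  {a: False, i: False}
  {a: True, i: True}


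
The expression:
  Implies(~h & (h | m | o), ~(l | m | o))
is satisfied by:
  {h: True, m: False, o: False}
  {o: True, h: True, m: False}
  {h: True, m: True, o: False}
  {o: True, h: True, m: True}
  {o: False, m: False, h: False}


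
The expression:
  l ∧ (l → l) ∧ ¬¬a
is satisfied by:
  {a: True, l: True}


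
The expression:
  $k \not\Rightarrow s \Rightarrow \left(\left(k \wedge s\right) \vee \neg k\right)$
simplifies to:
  $s \vee \neg k$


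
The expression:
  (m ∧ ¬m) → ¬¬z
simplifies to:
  True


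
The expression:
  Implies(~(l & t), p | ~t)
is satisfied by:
  {l: True, p: True, t: False}
  {l: True, p: False, t: False}
  {p: True, l: False, t: False}
  {l: False, p: False, t: False}
  {l: True, t: True, p: True}
  {l: True, t: True, p: False}
  {t: True, p: True, l: False}


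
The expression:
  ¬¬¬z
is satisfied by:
  {z: False}


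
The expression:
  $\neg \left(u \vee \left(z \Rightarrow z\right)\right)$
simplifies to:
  $\text{False}$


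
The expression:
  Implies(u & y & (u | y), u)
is always true.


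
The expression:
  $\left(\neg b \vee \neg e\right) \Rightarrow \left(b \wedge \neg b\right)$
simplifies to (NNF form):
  $b \wedge e$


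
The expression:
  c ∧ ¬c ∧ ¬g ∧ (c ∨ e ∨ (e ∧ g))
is never true.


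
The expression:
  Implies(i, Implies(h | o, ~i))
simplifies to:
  ~i | (~h & ~o)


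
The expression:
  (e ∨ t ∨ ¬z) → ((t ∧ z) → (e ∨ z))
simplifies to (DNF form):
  True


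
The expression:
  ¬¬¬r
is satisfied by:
  {r: False}


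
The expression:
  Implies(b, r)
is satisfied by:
  {r: True, b: False}
  {b: False, r: False}
  {b: True, r: True}


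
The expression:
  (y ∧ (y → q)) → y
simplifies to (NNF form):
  True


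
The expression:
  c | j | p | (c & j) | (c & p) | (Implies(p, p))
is always true.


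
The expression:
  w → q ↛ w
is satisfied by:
  {w: False}


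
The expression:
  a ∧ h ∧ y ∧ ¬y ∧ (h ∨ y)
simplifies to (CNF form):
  False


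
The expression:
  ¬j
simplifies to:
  ¬j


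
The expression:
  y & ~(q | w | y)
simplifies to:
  False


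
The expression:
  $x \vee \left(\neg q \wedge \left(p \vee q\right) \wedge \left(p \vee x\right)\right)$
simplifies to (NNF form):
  $x \vee \left(p \wedge \neg q\right)$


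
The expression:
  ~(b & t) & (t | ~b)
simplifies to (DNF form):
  ~b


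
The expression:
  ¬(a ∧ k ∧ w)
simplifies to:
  ¬a ∨ ¬k ∨ ¬w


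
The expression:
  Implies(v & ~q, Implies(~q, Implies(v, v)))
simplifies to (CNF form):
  True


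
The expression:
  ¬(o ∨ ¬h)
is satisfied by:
  {h: True, o: False}


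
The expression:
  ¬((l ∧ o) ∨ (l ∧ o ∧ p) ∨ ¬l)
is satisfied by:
  {l: True, o: False}


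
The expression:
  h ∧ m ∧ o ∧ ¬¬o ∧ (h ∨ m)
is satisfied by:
  {h: True, m: True, o: True}


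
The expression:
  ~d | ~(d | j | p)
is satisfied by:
  {d: False}


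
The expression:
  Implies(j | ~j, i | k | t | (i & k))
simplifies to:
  i | k | t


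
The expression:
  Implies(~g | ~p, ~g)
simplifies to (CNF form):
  p | ~g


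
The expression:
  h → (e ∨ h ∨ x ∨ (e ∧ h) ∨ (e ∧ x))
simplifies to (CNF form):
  True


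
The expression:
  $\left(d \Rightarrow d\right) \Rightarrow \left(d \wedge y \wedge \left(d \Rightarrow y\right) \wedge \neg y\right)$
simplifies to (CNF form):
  $\text{False}$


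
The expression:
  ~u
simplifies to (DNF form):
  ~u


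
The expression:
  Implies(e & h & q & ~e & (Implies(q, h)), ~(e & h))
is always true.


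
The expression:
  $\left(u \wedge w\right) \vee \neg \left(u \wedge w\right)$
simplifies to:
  $\text{True}$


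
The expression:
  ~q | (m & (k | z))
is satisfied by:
  {m: True, z: True, k: True, q: False}
  {m: True, z: True, k: False, q: False}
  {m: True, k: True, q: False, z: False}
  {m: True, k: False, q: False, z: False}
  {z: True, k: True, q: False, m: False}
  {z: True, k: False, q: False, m: False}
  {k: True, z: False, q: False, m: False}
  {k: False, z: False, q: False, m: False}
  {m: True, z: True, q: True, k: True}
  {m: True, z: True, q: True, k: False}
  {m: True, q: True, k: True, z: False}


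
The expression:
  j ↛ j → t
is always true.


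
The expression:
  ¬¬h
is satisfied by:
  {h: True}


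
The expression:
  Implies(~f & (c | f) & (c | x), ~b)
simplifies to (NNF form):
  f | ~b | ~c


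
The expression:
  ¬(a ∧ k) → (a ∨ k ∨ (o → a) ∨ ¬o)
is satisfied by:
  {a: True, k: True, o: False}
  {a: True, o: False, k: False}
  {k: True, o: False, a: False}
  {k: False, o: False, a: False}
  {a: True, k: True, o: True}
  {a: True, o: True, k: False}
  {k: True, o: True, a: False}


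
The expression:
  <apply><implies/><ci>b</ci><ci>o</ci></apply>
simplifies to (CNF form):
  <apply><or/><ci>o</ci><apply><not/><ci>b</ci></apply></apply>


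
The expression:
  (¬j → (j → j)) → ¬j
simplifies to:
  ¬j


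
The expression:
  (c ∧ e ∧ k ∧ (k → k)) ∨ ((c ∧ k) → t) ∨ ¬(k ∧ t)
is always true.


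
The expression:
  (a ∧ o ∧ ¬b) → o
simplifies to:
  True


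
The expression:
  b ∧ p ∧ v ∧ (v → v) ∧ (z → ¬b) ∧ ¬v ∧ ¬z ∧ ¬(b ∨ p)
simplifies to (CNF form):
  False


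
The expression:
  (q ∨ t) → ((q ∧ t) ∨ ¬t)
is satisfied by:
  {q: True, t: False}
  {t: False, q: False}
  {t: True, q: True}


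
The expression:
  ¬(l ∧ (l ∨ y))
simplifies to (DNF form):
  ¬l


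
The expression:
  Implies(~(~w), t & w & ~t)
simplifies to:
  ~w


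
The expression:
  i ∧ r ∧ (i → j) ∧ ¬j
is never true.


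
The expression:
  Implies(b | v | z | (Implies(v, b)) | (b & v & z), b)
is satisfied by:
  {b: True}


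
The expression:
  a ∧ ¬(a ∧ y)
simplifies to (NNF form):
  a ∧ ¬y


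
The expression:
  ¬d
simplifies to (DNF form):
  ¬d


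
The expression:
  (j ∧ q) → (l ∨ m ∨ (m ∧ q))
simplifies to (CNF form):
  l ∨ m ∨ ¬j ∨ ¬q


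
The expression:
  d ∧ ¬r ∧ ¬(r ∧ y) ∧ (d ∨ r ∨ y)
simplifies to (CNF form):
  d ∧ ¬r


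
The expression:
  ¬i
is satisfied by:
  {i: False}


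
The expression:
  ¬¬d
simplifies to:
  d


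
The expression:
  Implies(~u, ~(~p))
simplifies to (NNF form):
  p | u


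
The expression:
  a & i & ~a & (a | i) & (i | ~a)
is never true.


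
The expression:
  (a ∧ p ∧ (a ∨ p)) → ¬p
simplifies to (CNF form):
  ¬a ∨ ¬p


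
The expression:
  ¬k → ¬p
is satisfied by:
  {k: True, p: False}
  {p: False, k: False}
  {p: True, k: True}


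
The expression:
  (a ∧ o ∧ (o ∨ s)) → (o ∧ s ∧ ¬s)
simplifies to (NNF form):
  ¬a ∨ ¬o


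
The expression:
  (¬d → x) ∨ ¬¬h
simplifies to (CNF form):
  d ∨ h ∨ x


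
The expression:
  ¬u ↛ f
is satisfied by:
  {f: True, u: False}
  {u: False, f: False}
  {u: True, f: True}


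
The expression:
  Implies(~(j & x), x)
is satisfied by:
  {x: True}


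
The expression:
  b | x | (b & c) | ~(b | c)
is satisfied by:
  {b: True, x: True, c: False}
  {b: True, x: False, c: False}
  {x: True, b: False, c: False}
  {b: False, x: False, c: False}
  {b: True, c: True, x: True}
  {b: True, c: True, x: False}
  {c: True, x: True, b: False}


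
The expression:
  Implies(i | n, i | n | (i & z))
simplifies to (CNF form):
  True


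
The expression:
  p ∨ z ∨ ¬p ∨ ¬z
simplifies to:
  True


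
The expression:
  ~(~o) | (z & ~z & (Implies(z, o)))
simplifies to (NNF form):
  o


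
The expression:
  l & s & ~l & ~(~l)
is never true.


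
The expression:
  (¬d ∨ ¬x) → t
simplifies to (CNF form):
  (d ∨ t) ∧ (t ∨ x)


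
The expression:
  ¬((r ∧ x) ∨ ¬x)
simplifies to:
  x ∧ ¬r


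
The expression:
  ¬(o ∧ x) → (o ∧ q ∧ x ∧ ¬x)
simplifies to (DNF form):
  o ∧ x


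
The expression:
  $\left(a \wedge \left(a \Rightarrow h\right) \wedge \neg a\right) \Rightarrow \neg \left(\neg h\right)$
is always true.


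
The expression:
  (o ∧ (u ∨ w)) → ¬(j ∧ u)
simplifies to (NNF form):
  ¬j ∨ ¬o ∨ ¬u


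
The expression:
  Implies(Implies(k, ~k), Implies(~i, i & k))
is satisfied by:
  {i: True, k: True}
  {i: True, k: False}
  {k: True, i: False}


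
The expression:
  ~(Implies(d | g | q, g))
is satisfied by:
  {d: True, q: True, g: False}
  {d: True, g: False, q: False}
  {q: True, g: False, d: False}


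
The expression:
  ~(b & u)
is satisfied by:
  {u: False, b: False}
  {b: True, u: False}
  {u: True, b: False}


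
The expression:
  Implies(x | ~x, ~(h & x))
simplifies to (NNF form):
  ~h | ~x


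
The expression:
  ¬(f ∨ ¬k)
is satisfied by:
  {k: True, f: False}


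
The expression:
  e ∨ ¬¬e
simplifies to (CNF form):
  e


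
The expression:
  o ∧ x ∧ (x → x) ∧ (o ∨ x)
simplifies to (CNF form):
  o ∧ x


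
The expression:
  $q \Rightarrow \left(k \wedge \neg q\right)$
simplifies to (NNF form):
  $\neg q$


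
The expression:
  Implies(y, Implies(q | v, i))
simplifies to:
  i | ~y | (~q & ~v)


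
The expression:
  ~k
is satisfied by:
  {k: False}


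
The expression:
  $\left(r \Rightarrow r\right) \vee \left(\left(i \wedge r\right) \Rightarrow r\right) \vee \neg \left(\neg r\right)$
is always true.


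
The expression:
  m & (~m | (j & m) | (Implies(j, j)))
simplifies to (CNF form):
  m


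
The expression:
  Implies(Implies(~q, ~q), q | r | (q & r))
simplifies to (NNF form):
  q | r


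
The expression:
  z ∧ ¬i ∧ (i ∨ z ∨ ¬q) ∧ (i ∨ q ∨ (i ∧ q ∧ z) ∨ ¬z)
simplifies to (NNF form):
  q ∧ z ∧ ¬i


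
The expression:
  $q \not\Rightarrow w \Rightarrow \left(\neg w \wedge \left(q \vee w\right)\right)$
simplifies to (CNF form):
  $\text{True}$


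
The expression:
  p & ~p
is never true.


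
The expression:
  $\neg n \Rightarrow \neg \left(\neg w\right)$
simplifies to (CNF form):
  $n \vee w$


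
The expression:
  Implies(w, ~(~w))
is always true.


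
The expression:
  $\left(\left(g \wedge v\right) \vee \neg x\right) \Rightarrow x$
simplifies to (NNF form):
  $x$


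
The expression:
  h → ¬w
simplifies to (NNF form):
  ¬h ∨ ¬w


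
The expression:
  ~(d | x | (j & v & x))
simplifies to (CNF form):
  ~d & ~x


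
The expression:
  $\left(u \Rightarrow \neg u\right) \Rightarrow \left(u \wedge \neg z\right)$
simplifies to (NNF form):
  $u$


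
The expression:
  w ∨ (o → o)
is always true.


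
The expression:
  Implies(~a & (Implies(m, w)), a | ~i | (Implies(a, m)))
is always true.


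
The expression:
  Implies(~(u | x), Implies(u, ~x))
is always true.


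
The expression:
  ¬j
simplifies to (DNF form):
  ¬j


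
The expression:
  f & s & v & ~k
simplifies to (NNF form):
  f & s & v & ~k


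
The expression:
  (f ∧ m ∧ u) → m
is always true.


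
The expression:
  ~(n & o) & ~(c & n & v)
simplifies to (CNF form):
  (~n | ~o) & (~c | ~n | ~o) & (~c | ~n | ~v) & (~n | ~o | ~v)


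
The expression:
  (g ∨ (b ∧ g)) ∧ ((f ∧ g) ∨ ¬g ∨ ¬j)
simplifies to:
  g ∧ (f ∨ ¬j)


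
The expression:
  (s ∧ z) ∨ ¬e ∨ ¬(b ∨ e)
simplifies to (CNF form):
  (s ∨ ¬e) ∧ (z ∨ ¬e)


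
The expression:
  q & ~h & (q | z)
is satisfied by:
  {q: True, h: False}


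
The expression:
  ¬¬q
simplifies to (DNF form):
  q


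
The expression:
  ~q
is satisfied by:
  {q: False}


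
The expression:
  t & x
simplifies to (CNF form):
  t & x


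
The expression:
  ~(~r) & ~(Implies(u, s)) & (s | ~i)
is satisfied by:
  {r: True, u: True, i: False, s: False}


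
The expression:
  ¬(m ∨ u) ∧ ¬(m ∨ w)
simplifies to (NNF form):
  ¬m ∧ ¬u ∧ ¬w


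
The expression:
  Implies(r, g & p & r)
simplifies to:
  ~r | (g & p)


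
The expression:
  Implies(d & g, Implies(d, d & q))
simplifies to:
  q | ~d | ~g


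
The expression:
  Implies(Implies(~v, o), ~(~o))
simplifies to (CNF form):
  o | ~v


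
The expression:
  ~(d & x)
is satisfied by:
  {d: False, x: False}
  {x: True, d: False}
  {d: True, x: False}


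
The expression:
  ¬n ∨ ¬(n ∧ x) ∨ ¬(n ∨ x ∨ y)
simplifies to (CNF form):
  ¬n ∨ ¬x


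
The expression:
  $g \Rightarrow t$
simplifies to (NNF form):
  $t \vee \neg g$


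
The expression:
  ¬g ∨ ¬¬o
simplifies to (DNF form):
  o ∨ ¬g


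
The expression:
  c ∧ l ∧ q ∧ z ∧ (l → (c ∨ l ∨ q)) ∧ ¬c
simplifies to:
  False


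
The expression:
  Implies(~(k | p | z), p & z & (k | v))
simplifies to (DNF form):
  k | p | z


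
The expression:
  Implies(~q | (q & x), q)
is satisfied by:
  {q: True}


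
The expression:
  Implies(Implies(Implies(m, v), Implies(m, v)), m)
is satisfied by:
  {m: True}


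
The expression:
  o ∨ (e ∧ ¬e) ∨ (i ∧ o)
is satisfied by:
  {o: True}


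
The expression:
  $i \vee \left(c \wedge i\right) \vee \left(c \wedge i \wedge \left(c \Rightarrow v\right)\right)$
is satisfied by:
  {i: True}


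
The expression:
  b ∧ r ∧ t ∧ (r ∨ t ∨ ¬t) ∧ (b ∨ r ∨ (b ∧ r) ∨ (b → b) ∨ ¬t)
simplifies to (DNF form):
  b ∧ r ∧ t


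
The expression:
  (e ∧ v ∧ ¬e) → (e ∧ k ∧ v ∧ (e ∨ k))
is always true.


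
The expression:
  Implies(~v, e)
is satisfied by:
  {v: True, e: True}
  {v: True, e: False}
  {e: True, v: False}


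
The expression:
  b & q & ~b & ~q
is never true.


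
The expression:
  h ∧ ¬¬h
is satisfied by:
  {h: True}


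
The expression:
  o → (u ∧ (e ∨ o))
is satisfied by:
  {u: True, o: False}
  {o: False, u: False}
  {o: True, u: True}


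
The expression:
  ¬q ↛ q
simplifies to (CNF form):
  True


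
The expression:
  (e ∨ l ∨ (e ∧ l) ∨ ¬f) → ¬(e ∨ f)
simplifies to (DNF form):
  (¬e ∧ ¬f) ∨ (¬e ∧ ¬l)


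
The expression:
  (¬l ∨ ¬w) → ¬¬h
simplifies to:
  h ∨ (l ∧ w)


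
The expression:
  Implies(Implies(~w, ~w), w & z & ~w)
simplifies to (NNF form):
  False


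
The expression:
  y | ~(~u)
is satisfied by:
  {y: True, u: True}
  {y: True, u: False}
  {u: True, y: False}


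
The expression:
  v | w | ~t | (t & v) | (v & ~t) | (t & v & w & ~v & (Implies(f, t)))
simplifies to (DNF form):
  v | w | ~t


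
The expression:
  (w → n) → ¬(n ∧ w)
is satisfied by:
  {w: False, n: False}
  {n: True, w: False}
  {w: True, n: False}


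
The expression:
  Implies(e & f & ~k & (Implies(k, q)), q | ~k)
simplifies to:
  True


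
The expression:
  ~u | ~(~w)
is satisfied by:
  {w: True, u: False}
  {u: False, w: False}
  {u: True, w: True}


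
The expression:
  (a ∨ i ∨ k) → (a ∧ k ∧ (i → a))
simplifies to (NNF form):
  (a ∨ ¬i) ∧ (a ∨ ¬k) ∧ (k ∨ ¬a)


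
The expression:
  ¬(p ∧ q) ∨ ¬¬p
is always true.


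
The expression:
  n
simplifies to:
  n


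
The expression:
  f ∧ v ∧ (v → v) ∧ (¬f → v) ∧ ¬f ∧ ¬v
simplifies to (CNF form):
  False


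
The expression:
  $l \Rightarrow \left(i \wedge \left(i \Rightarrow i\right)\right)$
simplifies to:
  $i \vee \neg l$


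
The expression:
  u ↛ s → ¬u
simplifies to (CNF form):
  s ∨ ¬u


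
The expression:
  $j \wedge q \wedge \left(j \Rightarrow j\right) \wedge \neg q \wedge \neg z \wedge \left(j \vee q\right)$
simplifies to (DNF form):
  $\text{False}$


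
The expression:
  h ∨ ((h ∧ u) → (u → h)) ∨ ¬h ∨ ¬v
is always true.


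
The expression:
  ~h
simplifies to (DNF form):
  ~h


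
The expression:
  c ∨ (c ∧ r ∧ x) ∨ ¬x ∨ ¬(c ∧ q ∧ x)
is always true.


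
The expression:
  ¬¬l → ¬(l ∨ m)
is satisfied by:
  {l: False}


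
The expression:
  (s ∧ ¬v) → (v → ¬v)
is always true.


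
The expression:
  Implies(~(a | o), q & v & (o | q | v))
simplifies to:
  a | o | (q & v)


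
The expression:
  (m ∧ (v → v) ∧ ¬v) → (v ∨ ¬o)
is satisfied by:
  {v: True, o: False, m: False}
  {o: False, m: False, v: False}
  {v: True, m: True, o: False}
  {m: True, o: False, v: False}
  {v: True, o: True, m: False}
  {o: True, v: False, m: False}
  {v: True, m: True, o: True}


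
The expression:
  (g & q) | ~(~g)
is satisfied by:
  {g: True}


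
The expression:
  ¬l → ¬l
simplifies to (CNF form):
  True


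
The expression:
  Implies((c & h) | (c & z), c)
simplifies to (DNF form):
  True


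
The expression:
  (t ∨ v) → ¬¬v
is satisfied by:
  {v: True, t: False}
  {t: False, v: False}
  {t: True, v: True}


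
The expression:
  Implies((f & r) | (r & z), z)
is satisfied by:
  {z: True, r: False, f: False}
  {z: False, r: False, f: False}
  {f: True, z: True, r: False}
  {f: True, z: False, r: False}
  {r: True, z: True, f: False}
  {r: True, z: False, f: False}
  {r: True, f: True, z: True}


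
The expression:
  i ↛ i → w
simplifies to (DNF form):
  True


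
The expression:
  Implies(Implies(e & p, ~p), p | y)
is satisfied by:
  {y: True, p: True}
  {y: True, p: False}
  {p: True, y: False}


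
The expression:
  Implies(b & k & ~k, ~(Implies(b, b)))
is always true.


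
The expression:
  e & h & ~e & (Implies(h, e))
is never true.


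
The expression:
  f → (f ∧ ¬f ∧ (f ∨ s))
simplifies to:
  ¬f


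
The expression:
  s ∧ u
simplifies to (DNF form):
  s ∧ u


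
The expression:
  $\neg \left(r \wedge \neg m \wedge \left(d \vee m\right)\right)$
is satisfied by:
  {m: True, d: False, r: False}
  {m: False, d: False, r: False}
  {r: True, m: True, d: False}
  {r: True, m: False, d: False}
  {d: True, m: True, r: False}
  {d: True, m: False, r: False}
  {d: True, r: True, m: True}


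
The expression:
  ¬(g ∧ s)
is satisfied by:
  {s: False, g: False}
  {g: True, s: False}
  {s: True, g: False}


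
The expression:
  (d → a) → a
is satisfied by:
  {a: True, d: True}
  {a: True, d: False}
  {d: True, a: False}


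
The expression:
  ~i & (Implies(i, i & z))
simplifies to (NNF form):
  ~i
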